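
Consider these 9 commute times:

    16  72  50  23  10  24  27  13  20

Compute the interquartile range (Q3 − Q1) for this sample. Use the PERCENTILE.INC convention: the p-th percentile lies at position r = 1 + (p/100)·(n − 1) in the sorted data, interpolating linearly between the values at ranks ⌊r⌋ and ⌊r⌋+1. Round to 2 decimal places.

11.00

Sorted: 10, 13, 16, 20, 23, 24, 27, 50, 72.
n = 9.
P25: r = 3 (integer) → 16.
P75: r = 7 (integer) → 27.
Difference: 27 − 16 = 11.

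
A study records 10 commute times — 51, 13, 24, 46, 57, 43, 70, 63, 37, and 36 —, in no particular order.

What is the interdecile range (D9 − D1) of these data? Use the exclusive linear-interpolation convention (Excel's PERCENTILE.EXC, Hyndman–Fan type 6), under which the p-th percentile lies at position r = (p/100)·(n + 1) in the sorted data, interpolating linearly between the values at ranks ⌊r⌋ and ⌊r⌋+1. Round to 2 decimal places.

Sorted: 13, 24, 36, 37, 43, 46, 51, 57, 63, 70.
n = 10.
P10: r = 1.1; ranks 1–2 are 13, 24; interpolating gives 14.1.
P90: r = 9.9; ranks 9–10 are 63, 70; interpolating gives 69.3.
Difference: 69.3 − 14.1 = 55.2.

55.20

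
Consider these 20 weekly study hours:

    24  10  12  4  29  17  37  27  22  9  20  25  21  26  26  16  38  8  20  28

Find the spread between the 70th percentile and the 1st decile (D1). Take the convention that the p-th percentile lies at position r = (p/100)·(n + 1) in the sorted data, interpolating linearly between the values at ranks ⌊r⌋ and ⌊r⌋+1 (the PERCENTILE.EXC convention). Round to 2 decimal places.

17.90

Sorted: 4, 8, 9, 10, 12, 16, 17, 20, 20, 21, 22, 24, 25, 26, 26, 27, 28, 29, 37, 38.
n = 20.
P10: r = 2.1; ranks 2–3 are 8, 9; interpolating gives 8.1.
P70: r = 14.7; ranks 14–15 are 26, 26; interpolating gives 26.
Difference: 26 − 8.1 = 17.9.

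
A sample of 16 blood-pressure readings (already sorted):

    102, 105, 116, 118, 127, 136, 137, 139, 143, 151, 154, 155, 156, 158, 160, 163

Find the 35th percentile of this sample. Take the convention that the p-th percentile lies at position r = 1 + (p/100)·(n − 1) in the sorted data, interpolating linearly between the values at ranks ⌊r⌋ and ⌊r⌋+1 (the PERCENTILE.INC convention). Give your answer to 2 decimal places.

136.25

n = 16.
r = 1 + (35/100)·(16 − 1) = 1 + 5.25 = 6.25.
Rank 6 is 136 and rank 7 is 137.
Interpolate: 136 + 0.25·(137 − 136) = 136 + 0.25·1 = 136.25.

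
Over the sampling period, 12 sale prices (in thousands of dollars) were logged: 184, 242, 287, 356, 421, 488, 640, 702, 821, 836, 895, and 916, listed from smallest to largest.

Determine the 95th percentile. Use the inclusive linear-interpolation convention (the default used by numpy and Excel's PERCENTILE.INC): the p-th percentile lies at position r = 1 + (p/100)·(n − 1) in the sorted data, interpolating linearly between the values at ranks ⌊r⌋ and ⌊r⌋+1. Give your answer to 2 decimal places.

n = 12.
r = 1 + (95/100)·(12 − 1) = 1 + 10.45 = 11.45.
Rank 11 is 895 and rank 12 is 916.
Interpolate: 895 + 0.45·(916 − 895) = 895 + 0.45·21 = 904.45.

904.45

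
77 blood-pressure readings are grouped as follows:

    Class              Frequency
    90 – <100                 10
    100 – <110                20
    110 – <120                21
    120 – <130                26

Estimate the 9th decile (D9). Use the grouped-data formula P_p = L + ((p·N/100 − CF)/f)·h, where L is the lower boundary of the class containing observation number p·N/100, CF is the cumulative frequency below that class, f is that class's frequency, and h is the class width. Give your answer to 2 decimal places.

N = 77; target position k = 90/100 · 77 = 69.3.
Cumulative frequencies: 10, 30, 51, 77.
Observation 69.3 falls in the class 120 – <130.
L = 120, CF = 51, f = 26, h = 10.
P90 = 120 + ((69.3 − 51)/26)·10 = 120 + 7.03846 = 127.038.

127.04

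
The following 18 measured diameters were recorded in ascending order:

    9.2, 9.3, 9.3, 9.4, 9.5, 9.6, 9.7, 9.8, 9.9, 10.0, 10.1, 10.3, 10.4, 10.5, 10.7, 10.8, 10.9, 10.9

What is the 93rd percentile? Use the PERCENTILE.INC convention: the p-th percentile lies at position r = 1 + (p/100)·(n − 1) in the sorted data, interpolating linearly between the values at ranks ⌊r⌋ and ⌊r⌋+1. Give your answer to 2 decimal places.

n = 18.
r = 1 + (93/100)·(18 − 1) = 1 + 15.81 = 16.81.
Rank 16 is 10.8 and rank 17 is 10.9.
Interpolate: 10.8 + 0.81·(10.9 − 10.8) = 10.8 + 0.81·0.1 = 10.881.

10.88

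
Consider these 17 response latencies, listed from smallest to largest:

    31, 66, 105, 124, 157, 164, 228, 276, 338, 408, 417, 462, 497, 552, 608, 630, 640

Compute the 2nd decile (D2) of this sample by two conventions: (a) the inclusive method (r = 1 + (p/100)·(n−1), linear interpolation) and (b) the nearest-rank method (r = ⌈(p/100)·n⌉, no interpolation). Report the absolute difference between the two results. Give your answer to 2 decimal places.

6.60

n = 17.
(a) r = 4.2; between ranks 4 (124) and 5 (157): 130.6.
(b) the nearest-rank method: rank 4 → 124.
|130.6 − 124| = 6.6.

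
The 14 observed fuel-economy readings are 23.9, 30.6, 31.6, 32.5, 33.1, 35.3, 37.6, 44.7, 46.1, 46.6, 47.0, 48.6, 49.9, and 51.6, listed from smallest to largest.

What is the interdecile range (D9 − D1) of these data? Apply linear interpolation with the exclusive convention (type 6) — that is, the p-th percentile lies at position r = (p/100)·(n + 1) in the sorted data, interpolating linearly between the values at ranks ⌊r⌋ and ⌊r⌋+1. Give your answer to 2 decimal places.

23.50

n = 14.
P10: r = 1.5; ranks 1–2 are 23.9, 30.6; interpolating gives 27.25.
P90: r = 13.5; ranks 13–14 are 49.9, 51.6; interpolating gives 50.75.
Difference: 50.75 − 27.25 = 23.5.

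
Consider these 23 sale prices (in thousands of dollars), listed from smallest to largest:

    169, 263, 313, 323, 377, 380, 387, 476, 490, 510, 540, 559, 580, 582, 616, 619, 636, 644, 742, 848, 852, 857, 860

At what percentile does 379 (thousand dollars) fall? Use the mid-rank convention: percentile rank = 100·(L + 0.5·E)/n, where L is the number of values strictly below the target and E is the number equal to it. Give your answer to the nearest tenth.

21.7

Count below 379: L = 5; count equal: E = 0; n = 23.
Percentile rank = 100·(5 + 0.5·0)/23 = 100·5/23 = 21.74.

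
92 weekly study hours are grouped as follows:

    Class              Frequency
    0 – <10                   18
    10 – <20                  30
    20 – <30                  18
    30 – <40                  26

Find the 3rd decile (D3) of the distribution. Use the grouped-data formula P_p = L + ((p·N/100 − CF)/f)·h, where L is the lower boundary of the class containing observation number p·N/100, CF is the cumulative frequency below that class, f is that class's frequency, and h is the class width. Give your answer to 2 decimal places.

N = 92; target position k = 30/100 · 92 = 27.6.
Cumulative frequencies: 18, 48, 66, 92.
Observation 27.6 falls in the class 10 – <20.
L = 10, CF = 18, f = 30, h = 10.
P30 = 10 + ((27.6 − 18)/30)·10 = 10 + 3.2 = 13.2.

13.20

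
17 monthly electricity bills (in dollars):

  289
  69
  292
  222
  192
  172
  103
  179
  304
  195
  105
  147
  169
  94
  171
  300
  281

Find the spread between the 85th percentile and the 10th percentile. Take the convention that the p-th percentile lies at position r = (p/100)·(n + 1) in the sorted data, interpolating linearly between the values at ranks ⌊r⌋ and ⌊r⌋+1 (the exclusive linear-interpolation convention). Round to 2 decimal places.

205.40

Sorted: 69, 94, 103, 105, 147, 169, 171, 172, 179, 192, 195, 222, 281, 289, 292, 300, 304.
n = 17.
P10: r = 1.8; ranks 1–2 are 69, 94; interpolating gives 89.
P85: r = 15.3; ranks 15–16 are 292, 300; interpolating gives 294.4.
Difference: 294.4 − 89 = 205.4.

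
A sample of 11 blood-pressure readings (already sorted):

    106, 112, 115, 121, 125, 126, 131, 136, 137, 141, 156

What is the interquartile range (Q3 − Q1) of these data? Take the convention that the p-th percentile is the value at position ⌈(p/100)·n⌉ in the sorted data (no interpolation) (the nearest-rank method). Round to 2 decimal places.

n = 11.
P25: rank ⌈25/100·11⌉ = 3 → 115.
P75: rank ⌈75/100·11⌉ = 9 → 137.
Difference: 137 − 115 = 22.

22.00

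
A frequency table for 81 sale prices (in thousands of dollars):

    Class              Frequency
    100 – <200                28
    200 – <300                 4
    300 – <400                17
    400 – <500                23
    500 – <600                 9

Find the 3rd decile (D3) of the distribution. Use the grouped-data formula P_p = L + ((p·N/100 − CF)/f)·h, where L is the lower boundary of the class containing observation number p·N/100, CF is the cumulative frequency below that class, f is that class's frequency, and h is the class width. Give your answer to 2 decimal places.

186.79

N = 81; target position k = 30/100 · 81 = 24.3.
Cumulative frequencies: 28, 32, 49, 72, 81.
Observation 24.3 falls in the class 100 – <200.
L = 100, CF = 0, f = 28, h = 100.
P30 = 100 + ((24.3 − 0)/28)·100 = 100 + 86.7857 = 186.786.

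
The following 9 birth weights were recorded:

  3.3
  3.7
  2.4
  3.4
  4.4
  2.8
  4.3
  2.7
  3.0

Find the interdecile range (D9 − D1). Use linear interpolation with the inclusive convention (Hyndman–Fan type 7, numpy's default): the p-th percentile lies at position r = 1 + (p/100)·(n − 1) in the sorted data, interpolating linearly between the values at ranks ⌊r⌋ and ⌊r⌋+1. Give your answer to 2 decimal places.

Sorted: 2.4, 2.7, 2.8, 3.0, 3.3, 3.4, 3.7, 4.3, 4.4.
n = 9.
P10: r = 1.8; ranks 1–2 are 2.4, 2.7; interpolating gives 2.64.
P90: r = 8.2; ranks 8–9 are 4.3, 4.4; interpolating gives 4.32.
Difference: 4.32 − 2.64 = 1.68.

1.68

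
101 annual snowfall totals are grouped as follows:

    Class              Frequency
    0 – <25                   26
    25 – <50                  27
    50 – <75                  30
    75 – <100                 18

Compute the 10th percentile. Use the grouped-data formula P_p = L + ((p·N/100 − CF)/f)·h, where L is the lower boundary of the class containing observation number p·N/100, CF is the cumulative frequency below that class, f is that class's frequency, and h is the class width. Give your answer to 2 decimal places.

N = 101; target position k = 10/100 · 101 = 10.1.
Cumulative frequencies: 26, 53, 83, 101.
Observation 10.1 falls in the class 0 – <25.
L = 0, CF = 0, f = 26, h = 25.
P10 = 0 + ((10.1 − 0)/26)·25 = 0 + 9.71154 = 9.71154.

9.71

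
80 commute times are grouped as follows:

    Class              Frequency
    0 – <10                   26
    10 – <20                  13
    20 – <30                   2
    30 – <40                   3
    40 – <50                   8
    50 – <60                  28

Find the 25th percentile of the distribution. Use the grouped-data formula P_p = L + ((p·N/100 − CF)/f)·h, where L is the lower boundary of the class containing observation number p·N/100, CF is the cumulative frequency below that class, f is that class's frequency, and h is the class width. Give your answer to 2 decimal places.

7.69

N = 80; target position k = 25/100 · 80 = 20.
Cumulative frequencies: 26, 39, 41, 44, 52, 80.
Observation 20 falls in the class 0 – <10.
L = 0, CF = 0, f = 26, h = 10.
P25 = 0 + ((20 − 0)/26)·10 = 0 + 7.69231 = 7.69231.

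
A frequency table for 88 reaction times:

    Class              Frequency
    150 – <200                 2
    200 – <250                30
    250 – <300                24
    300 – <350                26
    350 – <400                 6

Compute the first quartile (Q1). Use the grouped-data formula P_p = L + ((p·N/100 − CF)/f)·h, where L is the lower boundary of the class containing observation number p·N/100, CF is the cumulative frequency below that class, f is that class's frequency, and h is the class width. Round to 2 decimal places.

N = 88; target position k = 25/100 · 88 = 22.
Cumulative frequencies: 2, 32, 56, 82, 88.
Observation 22 falls in the class 200 – <250.
L = 200, CF = 2, f = 30, h = 50.
P25 = 200 + ((22 − 2)/30)·50 = 200 + 33.3333 = 233.333.

233.33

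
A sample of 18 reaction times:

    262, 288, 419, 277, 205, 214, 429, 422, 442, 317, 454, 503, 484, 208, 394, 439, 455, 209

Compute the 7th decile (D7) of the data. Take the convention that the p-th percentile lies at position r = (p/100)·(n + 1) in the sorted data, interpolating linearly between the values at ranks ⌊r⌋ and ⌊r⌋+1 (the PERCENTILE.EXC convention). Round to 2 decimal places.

439.90

Sorted: 205, 208, 209, 214, 262, 277, 288, 317, 394, 419, 422, 429, 439, 442, 454, 455, 484, 503.
n = 18.
r = (70/100)·(18 + 1) = 13.3.
Rank 13 is 439 and rank 14 is 442.
Interpolate: 439 + 0.3·(442 − 439) = 439 + 0.3·3 = 439.9.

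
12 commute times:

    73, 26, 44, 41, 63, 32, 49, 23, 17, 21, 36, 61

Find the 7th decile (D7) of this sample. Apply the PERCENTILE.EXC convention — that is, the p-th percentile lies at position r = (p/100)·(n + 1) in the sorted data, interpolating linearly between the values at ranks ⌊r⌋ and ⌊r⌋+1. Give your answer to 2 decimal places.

50.20

Sorted: 17, 21, 23, 26, 32, 36, 41, 44, 49, 61, 63, 73.
n = 12.
r = (70/100)·(12 + 1) = 9.1.
Rank 9 is 49 and rank 10 is 61.
Interpolate: 49 + 0.1·(61 − 49) = 49 + 0.1·12 = 50.2.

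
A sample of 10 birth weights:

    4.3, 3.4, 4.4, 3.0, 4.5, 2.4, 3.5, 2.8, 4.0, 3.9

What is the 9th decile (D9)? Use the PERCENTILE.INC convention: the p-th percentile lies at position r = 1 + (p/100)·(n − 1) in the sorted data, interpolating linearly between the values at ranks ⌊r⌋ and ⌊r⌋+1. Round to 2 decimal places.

4.41

Sorted: 2.4, 2.8, 3.0, 3.4, 3.5, 3.9, 4.0, 4.3, 4.4, 4.5.
n = 10.
r = 1 + (90/100)·(10 − 1) = 1 + 8.1 = 9.1.
Rank 9 is 4.4 and rank 10 is 4.5.
Interpolate: 4.4 + 0.1·(4.5 − 4.4) = 4.4 + 0.1·0.1 = 4.41.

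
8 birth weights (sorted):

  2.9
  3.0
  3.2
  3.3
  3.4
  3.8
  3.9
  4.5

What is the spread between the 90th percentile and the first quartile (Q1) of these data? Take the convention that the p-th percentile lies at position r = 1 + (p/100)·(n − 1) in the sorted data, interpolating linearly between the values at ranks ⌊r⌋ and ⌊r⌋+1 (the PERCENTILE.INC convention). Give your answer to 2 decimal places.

n = 8.
P25: r = 2.75; ranks 2–3 are 3.0, 3.2; interpolating gives 3.15.
P90: r = 7.3; ranks 7–8 are 3.9, 4.5; interpolating gives 4.08.
Difference: 4.08 − 3.15 = 0.93.

0.93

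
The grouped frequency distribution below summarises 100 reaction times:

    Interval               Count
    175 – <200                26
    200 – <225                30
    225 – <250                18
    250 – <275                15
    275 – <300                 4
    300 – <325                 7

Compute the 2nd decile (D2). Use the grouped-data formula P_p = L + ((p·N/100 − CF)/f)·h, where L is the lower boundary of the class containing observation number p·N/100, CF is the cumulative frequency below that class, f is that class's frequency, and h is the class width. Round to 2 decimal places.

194.23

N = 100; target position k = 20/100 · 100 = 20.
Cumulative frequencies: 26, 56, 74, 89, 93, 100.
Observation 20 falls in the class 175 – <200.
L = 175, CF = 0, f = 26, h = 25.
P20 = 175 + ((20 − 0)/26)·25 = 175 + 19.2308 = 194.231.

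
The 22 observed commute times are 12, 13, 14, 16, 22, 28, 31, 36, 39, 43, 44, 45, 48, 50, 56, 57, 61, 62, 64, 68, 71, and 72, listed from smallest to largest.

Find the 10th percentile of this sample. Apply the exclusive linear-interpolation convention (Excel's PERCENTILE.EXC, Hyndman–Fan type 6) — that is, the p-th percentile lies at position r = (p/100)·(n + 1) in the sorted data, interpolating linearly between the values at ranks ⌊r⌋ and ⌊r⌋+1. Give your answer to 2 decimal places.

n = 22.
r = (10/100)·(22 + 1) = 2.3.
Rank 2 is 13 and rank 3 is 14.
Interpolate: 13 + 0.3·(14 − 13) = 13 + 0.3·1 = 13.3.

13.30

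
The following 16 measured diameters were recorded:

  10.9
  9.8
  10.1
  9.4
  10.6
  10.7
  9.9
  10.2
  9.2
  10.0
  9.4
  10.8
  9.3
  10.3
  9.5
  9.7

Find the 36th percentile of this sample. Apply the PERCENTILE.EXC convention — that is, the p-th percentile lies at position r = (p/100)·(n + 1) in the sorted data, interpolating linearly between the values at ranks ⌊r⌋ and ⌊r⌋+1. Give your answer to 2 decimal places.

Sorted: 9.2, 9.3, 9.4, 9.4, 9.5, 9.7, 9.8, 9.9, 10.0, 10.1, 10.2, 10.3, 10.6, 10.7, 10.8, 10.9.
n = 16.
r = (36/100)·(16 + 1) = 6.12.
Rank 6 is 9.7 and rank 7 is 9.8.
Interpolate: 9.7 + 0.12·(9.8 − 9.7) = 9.7 + 0.12·0.1 = 9.712.

9.71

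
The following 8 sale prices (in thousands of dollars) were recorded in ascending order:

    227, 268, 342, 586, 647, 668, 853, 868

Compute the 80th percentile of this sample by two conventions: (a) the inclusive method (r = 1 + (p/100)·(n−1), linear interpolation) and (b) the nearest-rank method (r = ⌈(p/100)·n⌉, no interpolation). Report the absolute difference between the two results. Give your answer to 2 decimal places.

74.00

n = 8.
(a) r = 6.6; between ranks 6 (668) and 7 (853): 779.
(b) the nearest-rank method: rank 7 → 853.
|779 − 853| = 74.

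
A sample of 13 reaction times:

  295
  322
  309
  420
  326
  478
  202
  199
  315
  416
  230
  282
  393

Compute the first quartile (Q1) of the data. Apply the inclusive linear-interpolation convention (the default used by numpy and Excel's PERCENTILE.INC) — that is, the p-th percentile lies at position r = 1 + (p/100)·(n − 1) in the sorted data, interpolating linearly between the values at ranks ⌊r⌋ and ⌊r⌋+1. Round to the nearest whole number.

282

Sorted: 199, 202, 230, 282, 295, 309, 315, 322, 326, 393, 416, 420, 478.
n = 13.
r = 1 + (25/100)·(13 − 1) = 1 + 3 = 4.
r is an integer, so P25 is the value at rank 4: 282.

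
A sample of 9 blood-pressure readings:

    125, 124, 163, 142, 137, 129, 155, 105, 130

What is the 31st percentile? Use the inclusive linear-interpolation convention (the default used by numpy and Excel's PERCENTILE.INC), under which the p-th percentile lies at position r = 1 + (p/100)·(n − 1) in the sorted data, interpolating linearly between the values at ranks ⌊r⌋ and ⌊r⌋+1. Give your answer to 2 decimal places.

Sorted: 105, 124, 125, 129, 130, 137, 142, 155, 163.
n = 9.
r = 1 + (31/100)·(9 − 1) = 1 + 2.48 = 3.48.
Rank 3 is 125 and rank 4 is 129.
Interpolate: 125 + 0.48·(129 − 125) = 125 + 0.48·4 = 126.92.

126.92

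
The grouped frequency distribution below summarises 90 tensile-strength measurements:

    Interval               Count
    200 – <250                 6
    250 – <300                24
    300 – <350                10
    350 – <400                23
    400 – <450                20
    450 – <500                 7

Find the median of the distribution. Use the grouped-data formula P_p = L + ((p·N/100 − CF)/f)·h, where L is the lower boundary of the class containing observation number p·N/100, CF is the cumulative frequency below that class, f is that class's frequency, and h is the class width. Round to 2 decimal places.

360.87

N = 90; target position k = 50/100 · 90 = 45.
Cumulative frequencies: 6, 30, 40, 63, 83, 90.
Observation 45 falls in the class 350 – <400.
L = 350, CF = 40, f = 23, h = 50.
P50 = 350 + ((45 − 40)/23)·50 = 350 + 10.8696 = 360.87.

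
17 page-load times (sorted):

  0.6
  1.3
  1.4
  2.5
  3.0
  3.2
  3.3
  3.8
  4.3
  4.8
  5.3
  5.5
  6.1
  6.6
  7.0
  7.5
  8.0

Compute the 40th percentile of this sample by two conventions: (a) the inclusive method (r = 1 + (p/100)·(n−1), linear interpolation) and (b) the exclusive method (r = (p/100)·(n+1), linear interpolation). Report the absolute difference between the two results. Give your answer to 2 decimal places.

0.10

n = 17.
(a) r = 7.4; between ranks 7 (3.3) and 8 (3.8): 3.5.
(b) r = 7.2; between ranks 7 (3.3) and 8 (3.8): 3.4.
|3.5 − 3.4| = 0.1.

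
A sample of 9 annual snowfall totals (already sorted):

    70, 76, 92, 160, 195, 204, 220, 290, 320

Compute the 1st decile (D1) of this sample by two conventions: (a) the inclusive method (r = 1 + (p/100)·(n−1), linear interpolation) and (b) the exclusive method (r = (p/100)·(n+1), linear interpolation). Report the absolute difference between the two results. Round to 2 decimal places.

4.80

n = 9.
(a) r = 1.8; between ranks 1 (70) and 2 (76): 74.8.
(b) r = 1 → value at rank 1 = 70.
|74.8 − 70| = 4.8.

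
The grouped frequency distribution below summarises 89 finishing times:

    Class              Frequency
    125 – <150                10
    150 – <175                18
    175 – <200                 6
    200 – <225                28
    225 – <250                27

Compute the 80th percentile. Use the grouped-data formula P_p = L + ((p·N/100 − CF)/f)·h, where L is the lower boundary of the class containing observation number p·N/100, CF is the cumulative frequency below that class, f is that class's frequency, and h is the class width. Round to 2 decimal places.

N = 89; target position k = 80/100 · 89 = 71.2.
Cumulative frequencies: 10, 28, 34, 62, 89.
Observation 71.2 falls in the class 225 – <250.
L = 225, CF = 62, f = 27, h = 25.
P80 = 225 + ((71.2 − 62)/27)·25 = 225 + 8.51852 = 233.519.

233.52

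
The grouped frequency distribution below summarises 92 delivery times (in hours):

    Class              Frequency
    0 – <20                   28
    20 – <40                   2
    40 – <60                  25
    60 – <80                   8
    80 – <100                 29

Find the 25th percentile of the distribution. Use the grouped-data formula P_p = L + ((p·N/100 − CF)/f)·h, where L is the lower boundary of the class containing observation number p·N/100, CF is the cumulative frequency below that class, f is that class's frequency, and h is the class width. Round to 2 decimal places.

16.43

N = 92; target position k = 25/100 · 92 = 23.
Cumulative frequencies: 28, 30, 55, 63, 92.
Observation 23 falls in the class 0 – <20.
L = 0, CF = 0, f = 28, h = 20.
P25 = 0 + ((23 − 0)/28)·20 = 0 + 16.4286 = 16.4286.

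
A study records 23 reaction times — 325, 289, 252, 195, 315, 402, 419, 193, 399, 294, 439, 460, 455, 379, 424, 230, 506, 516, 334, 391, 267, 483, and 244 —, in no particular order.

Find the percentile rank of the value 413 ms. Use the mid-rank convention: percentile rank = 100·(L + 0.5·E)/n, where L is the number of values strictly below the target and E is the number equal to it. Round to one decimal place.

Sorted: 193, 195, 230, 244, 252, 267, 289, 294, 315, 325, 334, 379, 391, 399, 402, 419, 424, 439, 455, 460, 483, 506, 516.
Count below 413: L = 15; count equal: E = 0; n = 23.
Percentile rank = 100·(15 + 0.5·0)/23 = 100·15/23 = 65.22.

65.2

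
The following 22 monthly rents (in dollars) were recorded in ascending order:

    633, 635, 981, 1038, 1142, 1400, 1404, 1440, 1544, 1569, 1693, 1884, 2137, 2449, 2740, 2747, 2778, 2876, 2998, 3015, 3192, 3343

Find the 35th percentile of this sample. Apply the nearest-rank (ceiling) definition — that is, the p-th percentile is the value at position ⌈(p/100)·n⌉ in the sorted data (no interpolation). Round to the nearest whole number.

n = 22.
Position = ⌈35/100 · 22⌉ = ⌈7.7⌉ = 8.
The value at rank 8 is 1440.

1440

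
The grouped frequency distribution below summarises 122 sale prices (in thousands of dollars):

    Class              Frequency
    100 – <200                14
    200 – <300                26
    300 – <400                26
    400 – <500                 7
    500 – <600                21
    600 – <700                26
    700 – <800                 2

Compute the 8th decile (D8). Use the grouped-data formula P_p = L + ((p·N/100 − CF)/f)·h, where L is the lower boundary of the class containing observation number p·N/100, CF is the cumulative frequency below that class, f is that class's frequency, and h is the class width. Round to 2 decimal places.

613.85

N = 122; target position k = 80/100 · 122 = 97.6.
Cumulative frequencies: 14, 40, 66, 73, 94, 120, 122.
Observation 97.6 falls in the class 600 – <700.
L = 600, CF = 94, f = 26, h = 100.
P80 = 600 + ((97.6 − 94)/26)·100 = 600 + 13.8462 = 613.846.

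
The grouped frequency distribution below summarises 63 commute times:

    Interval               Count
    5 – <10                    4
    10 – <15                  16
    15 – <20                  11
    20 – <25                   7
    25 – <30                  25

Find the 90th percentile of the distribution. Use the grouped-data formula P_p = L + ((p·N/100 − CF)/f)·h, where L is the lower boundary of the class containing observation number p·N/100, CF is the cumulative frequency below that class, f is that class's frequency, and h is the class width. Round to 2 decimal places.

28.74

N = 63; target position k = 90/100 · 63 = 56.7.
Cumulative frequencies: 4, 20, 31, 38, 63.
Observation 56.7 falls in the class 25 – <30.
L = 25, CF = 38, f = 25, h = 5.
P90 = 25 + ((56.7 − 38)/25)·5 = 25 + 3.74 = 28.74.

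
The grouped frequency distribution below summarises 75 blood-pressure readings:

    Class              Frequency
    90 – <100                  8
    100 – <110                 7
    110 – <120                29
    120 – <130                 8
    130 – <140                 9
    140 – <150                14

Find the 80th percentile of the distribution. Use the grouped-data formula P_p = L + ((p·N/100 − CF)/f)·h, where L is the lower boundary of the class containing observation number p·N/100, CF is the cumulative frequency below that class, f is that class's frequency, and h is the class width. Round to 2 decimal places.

138.89

N = 75; target position k = 80/100 · 75 = 60.
Cumulative frequencies: 8, 15, 44, 52, 61, 75.
Observation 60 falls in the class 130 – <140.
L = 130, CF = 52, f = 9, h = 10.
P80 = 130 + ((60 − 52)/9)·10 = 130 + 8.88889 = 138.889.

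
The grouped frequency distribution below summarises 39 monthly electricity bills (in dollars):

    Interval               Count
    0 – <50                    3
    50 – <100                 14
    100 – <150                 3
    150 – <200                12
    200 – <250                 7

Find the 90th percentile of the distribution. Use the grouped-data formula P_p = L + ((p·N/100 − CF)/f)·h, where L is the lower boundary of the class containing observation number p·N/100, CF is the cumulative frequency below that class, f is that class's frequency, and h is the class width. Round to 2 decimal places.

222.14

N = 39; target position k = 90/100 · 39 = 35.1.
Cumulative frequencies: 3, 17, 20, 32, 39.
Observation 35.1 falls in the class 200 – <250.
L = 200, CF = 32, f = 7, h = 50.
P90 = 200 + ((35.1 − 32)/7)·50 = 200 + 22.1429 = 222.143.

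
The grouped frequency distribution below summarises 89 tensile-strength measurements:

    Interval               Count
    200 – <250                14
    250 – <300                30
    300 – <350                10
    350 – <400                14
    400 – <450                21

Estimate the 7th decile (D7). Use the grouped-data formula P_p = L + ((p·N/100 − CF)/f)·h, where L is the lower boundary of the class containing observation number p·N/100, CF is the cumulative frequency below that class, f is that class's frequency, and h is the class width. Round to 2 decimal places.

379.64

N = 89; target position k = 70/100 · 89 = 62.3.
Cumulative frequencies: 14, 44, 54, 68, 89.
Observation 62.3 falls in the class 350 – <400.
L = 350, CF = 54, f = 14, h = 50.
P70 = 350 + ((62.3 − 54)/14)·50 = 350 + 29.6429 = 379.643.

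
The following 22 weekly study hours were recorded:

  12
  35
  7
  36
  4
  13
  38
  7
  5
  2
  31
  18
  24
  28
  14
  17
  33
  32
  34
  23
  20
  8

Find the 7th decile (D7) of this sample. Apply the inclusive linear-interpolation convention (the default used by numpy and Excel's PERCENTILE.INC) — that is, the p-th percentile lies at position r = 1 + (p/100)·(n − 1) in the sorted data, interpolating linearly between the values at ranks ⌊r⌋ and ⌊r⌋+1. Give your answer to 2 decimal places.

30.10

Sorted: 2, 4, 5, 7, 7, 8, 12, 13, 14, 17, 18, 20, 23, 24, 28, 31, 32, 33, 34, 35, 36, 38.
n = 22.
r = 1 + (70/100)·(22 − 1) = 1 + 14.7 = 15.7.
Rank 15 is 28 and rank 16 is 31.
Interpolate: 28 + 0.7·(31 − 28) = 28 + 0.7·3 = 30.1.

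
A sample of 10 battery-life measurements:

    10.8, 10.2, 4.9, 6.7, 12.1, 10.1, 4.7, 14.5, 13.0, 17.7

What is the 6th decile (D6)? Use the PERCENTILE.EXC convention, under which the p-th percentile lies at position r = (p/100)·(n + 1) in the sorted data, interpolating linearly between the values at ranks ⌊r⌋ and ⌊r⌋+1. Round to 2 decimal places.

11.58

Sorted: 4.7, 4.9, 6.7, 10.1, 10.2, 10.8, 12.1, 13.0, 14.5, 17.7.
n = 10.
r = (60/100)·(10 + 1) = 6.6.
Rank 6 is 10.8 and rank 7 is 12.1.
Interpolate: 10.8 + 0.6·(12.1 − 10.8) = 10.8 + 0.6·1.3 = 11.58.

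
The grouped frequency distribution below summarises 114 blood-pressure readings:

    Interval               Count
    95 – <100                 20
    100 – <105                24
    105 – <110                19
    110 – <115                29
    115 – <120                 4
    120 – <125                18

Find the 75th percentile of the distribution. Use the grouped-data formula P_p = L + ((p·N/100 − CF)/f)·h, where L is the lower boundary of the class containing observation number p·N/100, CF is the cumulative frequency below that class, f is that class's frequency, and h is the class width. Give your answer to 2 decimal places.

N = 114; target position k = 75/100 · 114 = 85.5.
Cumulative frequencies: 20, 44, 63, 92, 96, 114.
Observation 85.5 falls in the class 110 – <115.
L = 110, CF = 63, f = 29, h = 5.
P75 = 110 + ((85.5 − 63)/29)·5 = 110 + 3.87931 = 113.879.

113.88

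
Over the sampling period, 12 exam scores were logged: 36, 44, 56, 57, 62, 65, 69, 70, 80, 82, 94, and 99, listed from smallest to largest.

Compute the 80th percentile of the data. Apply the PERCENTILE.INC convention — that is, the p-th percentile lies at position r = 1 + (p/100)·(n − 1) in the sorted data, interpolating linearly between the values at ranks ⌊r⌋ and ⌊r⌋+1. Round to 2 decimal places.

n = 12.
r = 1 + (80/100)·(12 − 1) = 1 + 8.8 = 9.8.
Rank 9 is 80 and rank 10 is 82.
Interpolate: 80 + 0.8·(82 − 80) = 80 + 0.8·2 = 81.6.

81.60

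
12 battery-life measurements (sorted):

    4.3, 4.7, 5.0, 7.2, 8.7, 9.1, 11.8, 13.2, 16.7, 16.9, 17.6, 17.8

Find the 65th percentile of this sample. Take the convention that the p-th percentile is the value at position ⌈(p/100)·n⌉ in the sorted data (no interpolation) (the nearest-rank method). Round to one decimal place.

n = 12.
Position = ⌈65/100 · 12⌉ = ⌈7.8⌉ = 8.
The value at rank 8 is 13.2.

13.2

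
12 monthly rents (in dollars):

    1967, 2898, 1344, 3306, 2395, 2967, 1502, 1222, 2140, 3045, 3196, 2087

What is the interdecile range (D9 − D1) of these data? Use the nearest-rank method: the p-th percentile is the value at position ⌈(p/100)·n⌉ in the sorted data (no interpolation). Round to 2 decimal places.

1852.00

Sorted: 1222, 1344, 1502, 1967, 2087, 2140, 2395, 2898, 2967, 3045, 3196, 3306.
n = 12.
P10: rank ⌈10/100·12⌉ = 2 → 1344.
P90: rank ⌈90/100·12⌉ = 11 → 3196.
Difference: 3196 − 1344 = 1852.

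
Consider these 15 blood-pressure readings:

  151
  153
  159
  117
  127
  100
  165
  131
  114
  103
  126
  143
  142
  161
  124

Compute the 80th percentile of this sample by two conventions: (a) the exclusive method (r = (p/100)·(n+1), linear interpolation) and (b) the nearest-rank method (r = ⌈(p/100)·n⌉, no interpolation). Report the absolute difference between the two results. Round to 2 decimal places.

4.80

Sorted: 100, 103, 114, 117, 124, 126, 127, 131, 142, 143, 151, 153, 159, 161, 165.
n = 15.
(a) r = 12.8; between ranks 12 (153) and 13 (159): 157.8.
(b) the nearest-rank method: rank 12 → 153.
|157.8 − 153| = 4.8.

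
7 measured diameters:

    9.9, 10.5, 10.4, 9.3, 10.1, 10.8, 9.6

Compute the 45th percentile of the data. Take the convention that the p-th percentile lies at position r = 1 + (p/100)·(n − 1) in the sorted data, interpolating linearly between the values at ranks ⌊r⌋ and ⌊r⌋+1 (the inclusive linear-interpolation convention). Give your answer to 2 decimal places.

Sorted: 9.3, 9.6, 9.9, 10.1, 10.4, 10.5, 10.8.
n = 7.
r = 1 + (45/100)·(7 − 1) = 1 + 2.7 = 3.7.
Rank 3 is 9.9 and rank 4 is 10.1.
Interpolate: 9.9 + 0.7·(10.1 − 9.9) = 9.9 + 0.7·0.2 = 10.04.

10.04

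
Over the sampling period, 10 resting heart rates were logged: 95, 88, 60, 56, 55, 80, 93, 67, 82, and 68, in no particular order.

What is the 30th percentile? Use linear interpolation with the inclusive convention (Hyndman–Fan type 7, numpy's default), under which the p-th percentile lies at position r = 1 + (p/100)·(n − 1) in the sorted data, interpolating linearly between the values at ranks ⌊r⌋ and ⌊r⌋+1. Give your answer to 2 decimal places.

Sorted: 55, 56, 60, 67, 68, 80, 82, 88, 93, 95.
n = 10.
r = 1 + (30/100)·(10 − 1) = 1 + 2.7 = 3.7.
Rank 3 is 60 and rank 4 is 67.
Interpolate: 60 + 0.7·(67 − 60) = 60 + 0.7·7 = 64.9.

64.90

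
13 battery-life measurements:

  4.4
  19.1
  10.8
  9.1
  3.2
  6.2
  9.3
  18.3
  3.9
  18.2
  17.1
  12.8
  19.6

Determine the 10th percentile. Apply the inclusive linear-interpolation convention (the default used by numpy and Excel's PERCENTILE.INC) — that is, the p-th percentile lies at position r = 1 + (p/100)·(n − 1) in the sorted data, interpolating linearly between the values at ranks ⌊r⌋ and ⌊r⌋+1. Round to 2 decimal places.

4.00

Sorted: 3.2, 3.9, 4.4, 6.2, 9.1, 9.3, 10.8, 12.8, 17.1, 18.2, 18.3, 19.1, 19.6.
n = 13.
r = 1 + (10/100)·(13 − 1) = 1 + 1.2 = 2.2.
Rank 2 is 3.9 and rank 3 is 4.4.
Interpolate: 3.9 + 0.2·(4.4 − 3.9) = 3.9 + 0.2·0.5 = 4.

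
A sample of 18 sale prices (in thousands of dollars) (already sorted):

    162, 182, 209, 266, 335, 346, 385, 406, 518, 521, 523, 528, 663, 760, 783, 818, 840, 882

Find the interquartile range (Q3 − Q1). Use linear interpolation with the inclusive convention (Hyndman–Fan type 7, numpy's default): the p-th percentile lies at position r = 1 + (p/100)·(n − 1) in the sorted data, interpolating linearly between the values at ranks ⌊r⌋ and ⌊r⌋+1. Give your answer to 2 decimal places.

398.00

n = 18.
P25: r = 5.25; ranks 5–6 are 335, 346; interpolating gives 337.75.
P75: r = 13.75; ranks 13–14 are 663, 760; interpolating gives 735.75.
Difference: 735.75 − 337.75 = 398.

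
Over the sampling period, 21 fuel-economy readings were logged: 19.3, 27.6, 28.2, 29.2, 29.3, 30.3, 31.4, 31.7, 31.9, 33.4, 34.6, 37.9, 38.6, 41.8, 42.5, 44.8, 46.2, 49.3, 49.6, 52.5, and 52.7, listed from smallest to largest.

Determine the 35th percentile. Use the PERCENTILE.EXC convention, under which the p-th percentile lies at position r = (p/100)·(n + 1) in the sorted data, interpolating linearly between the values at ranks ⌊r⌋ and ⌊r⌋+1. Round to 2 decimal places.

31.61

n = 21.
r = (35/100)·(21 + 1) = 7.7.
Rank 7 is 31.4 and rank 8 is 31.7.
Interpolate: 31.4 + 0.7·(31.7 − 31.4) = 31.4 + 0.7·0.3 = 31.61.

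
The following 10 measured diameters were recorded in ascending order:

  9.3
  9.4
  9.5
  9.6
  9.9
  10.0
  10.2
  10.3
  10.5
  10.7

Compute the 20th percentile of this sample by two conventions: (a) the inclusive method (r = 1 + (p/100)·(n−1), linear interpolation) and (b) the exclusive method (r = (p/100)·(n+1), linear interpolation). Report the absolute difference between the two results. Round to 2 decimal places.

n = 10.
(a) r = 2.8; between ranks 2 (9.4) and 3 (9.5): 9.48.
(b) r = 2.2; between ranks 2 (9.4) and 3 (9.5): 9.42.
|9.48 − 9.42| = 0.06.

0.06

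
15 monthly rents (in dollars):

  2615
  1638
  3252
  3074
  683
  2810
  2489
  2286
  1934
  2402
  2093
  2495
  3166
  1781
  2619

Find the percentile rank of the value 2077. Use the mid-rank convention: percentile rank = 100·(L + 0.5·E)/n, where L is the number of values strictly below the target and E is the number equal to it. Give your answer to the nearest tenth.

26.7

Sorted: 683, 1638, 1781, 1934, 2093, 2286, 2402, 2489, 2495, 2615, 2619, 2810, 3074, 3166, 3252.
Count below 2077: L = 4; count equal: E = 0; n = 15.
Percentile rank = 100·(4 + 0.5·0)/15 = 100·4/15 = 26.67.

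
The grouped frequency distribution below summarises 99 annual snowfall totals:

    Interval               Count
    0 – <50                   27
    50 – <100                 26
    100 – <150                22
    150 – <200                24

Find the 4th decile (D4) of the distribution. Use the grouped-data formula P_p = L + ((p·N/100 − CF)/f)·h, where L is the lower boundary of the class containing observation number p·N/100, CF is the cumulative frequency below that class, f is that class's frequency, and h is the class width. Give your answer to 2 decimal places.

74.23

N = 99; target position k = 40/100 · 99 = 39.6.
Cumulative frequencies: 27, 53, 75, 99.
Observation 39.6 falls in the class 50 – <100.
L = 50, CF = 27, f = 26, h = 50.
P40 = 50 + ((39.6 − 27)/26)·50 = 50 + 24.2308 = 74.2308.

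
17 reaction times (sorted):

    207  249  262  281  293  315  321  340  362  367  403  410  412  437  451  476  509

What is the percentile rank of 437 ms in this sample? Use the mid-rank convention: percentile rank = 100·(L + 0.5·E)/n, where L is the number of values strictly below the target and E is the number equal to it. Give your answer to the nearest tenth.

Count below 437: L = 13; count equal: E = 1; n = 17.
Percentile rank = 100·(13 + 0.5·1)/17 = 100·13.5/17 = 79.41.

79.4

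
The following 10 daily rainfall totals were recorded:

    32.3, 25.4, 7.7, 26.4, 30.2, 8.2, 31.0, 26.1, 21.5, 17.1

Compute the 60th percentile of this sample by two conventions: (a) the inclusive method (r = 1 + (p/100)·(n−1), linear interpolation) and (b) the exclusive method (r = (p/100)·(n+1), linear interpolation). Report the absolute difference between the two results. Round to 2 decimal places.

Sorted: 7.7, 8.2, 17.1, 21.5, 25.4, 26.1, 26.4, 30.2, 31.0, 32.3.
n = 10.
(a) r = 6.4; between ranks 6 (26.1) and 7 (26.4): 26.22.
(b) r = 6.6; between ranks 6 (26.1) and 7 (26.4): 26.28.
|26.22 − 26.28| = 0.06.

0.06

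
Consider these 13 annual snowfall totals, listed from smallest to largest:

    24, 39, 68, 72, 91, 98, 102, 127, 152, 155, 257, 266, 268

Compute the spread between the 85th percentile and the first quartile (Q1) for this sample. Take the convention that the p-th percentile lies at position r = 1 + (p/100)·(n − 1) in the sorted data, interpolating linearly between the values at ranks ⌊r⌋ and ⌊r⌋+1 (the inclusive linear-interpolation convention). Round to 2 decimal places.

186.80

n = 13.
P25: r = 4 (integer) → 72.
P85: r = 11.2; ranks 11–12 are 257, 266; interpolating gives 258.8.
Difference: 258.8 − 72 = 186.8.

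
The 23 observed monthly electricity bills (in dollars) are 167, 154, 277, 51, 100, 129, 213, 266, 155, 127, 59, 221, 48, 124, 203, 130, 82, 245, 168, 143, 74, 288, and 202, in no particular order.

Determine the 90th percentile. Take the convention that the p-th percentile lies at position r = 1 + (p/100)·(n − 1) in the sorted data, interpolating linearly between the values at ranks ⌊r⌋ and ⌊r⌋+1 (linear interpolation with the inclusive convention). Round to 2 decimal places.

261.80

Sorted: 48, 51, 59, 74, 82, 100, 124, 127, 129, 130, 143, 154, 155, 167, 168, 202, 203, 213, 221, 245, 266, 277, 288.
n = 23.
r = 1 + (90/100)·(23 − 1) = 1 + 19.8 = 20.8.
Rank 20 is 245 and rank 21 is 266.
Interpolate: 245 + 0.8·(266 − 245) = 245 + 0.8·21 = 261.8.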